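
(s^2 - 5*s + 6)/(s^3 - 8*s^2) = (s^2 - 5*s + 6)/(s^2*(s - 8))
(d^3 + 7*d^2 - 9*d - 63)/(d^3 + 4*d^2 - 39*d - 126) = (d - 3)/(d - 6)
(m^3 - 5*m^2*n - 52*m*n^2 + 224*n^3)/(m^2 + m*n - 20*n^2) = (m^2 - m*n - 56*n^2)/(m + 5*n)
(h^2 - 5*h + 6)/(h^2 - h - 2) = (h - 3)/(h + 1)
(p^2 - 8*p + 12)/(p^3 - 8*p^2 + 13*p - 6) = (p - 2)/(p^2 - 2*p + 1)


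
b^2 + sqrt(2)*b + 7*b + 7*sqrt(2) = (b + 7)*(b + sqrt(2))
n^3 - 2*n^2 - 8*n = n*(n - 4)*(n + 2)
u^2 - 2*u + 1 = (u - 1)^2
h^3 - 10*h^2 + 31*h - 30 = (h - 5)*(h - 3)*(h - 2)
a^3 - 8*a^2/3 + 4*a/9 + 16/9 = (a - 2)*(a - 4/3)*(a + 2/3)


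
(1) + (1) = 2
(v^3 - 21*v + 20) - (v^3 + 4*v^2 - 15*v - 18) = -4*v^2 - 6*v + 38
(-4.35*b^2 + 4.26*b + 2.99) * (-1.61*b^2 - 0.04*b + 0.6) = 7.0035*b^4 - 6.6846*b^3 - 7.5943*b^2 + 2.4364*b + 1.794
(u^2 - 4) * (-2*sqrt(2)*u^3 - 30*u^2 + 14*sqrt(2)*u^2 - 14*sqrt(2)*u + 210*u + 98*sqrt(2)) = -2*sqrt(2)*u^5 - 30*u^4 + 14*sqrt(2)*u^4 - 6*sqrt(2)*u^3 + 210*u^3 + 42*sqrt(2)*u^2 + 120*u^2 - 840*u + 56*sqrt(2)*u - 392*sqrt(2)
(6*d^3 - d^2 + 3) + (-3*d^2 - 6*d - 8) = 6*d^3 - 4*d^2 - 6*d - 5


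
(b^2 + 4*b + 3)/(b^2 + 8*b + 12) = (b^2 + 4*b + 3)/(b^2 + 8*b + 12)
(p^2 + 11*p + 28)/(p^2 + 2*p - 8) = (p + 7)/(p - 2)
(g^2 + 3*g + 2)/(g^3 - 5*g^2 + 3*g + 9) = (g + 2)/(g^2 - 6*g + 9)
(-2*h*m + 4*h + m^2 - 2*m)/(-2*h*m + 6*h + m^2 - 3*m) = (m - 2)/(m - 3)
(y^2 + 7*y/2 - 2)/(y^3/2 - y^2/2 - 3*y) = (-2*y^2 - 7*y + 4)/(y*(-y^2 + y + 6))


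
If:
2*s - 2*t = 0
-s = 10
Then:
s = -10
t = -10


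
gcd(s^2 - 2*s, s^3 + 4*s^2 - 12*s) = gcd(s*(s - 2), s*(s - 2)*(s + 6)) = s^2 - 2*s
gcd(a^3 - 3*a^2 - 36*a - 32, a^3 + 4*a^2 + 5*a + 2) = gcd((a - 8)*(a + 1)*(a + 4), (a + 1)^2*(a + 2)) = a + 1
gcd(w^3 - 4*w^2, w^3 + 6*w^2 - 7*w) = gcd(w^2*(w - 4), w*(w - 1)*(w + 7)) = w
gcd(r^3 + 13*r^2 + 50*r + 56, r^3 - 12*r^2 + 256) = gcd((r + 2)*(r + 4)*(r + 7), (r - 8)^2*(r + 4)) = r + 4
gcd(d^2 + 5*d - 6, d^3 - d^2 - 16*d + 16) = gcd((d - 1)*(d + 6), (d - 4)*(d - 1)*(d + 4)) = d - 1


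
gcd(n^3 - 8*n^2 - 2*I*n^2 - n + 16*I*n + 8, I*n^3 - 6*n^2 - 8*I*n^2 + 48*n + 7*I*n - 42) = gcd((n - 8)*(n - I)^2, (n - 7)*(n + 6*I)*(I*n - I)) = 1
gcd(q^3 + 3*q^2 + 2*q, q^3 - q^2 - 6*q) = q^2 + 2*q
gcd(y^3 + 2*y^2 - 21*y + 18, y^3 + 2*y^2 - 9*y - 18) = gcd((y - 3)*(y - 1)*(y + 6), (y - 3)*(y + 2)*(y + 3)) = y - 3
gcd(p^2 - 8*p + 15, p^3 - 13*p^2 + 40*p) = p - 5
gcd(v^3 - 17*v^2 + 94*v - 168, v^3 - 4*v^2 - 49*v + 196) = v^2 - 11*v + 28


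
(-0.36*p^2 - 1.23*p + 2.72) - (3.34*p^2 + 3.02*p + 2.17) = -3.7*p^2 - 4.25*p + 0.55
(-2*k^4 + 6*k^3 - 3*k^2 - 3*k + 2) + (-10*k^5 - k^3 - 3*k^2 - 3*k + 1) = -10*k^5 - 2*k^4 + 5*k^3 - 6*k^2 - 6*k + 3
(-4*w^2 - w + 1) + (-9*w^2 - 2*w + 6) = -13*w^2 - 3*w + 7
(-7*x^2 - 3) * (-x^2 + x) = 7*x^4 - 7*x^3 + 3*x^2 - 3*x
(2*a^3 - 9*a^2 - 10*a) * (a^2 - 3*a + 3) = 2*a^5 - 15*a^4 + 23*a^3 + 3*a^2 - 30*a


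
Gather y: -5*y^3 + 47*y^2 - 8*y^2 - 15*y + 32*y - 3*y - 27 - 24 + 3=-5*y^3 + 39*y^2 + 14*y - 48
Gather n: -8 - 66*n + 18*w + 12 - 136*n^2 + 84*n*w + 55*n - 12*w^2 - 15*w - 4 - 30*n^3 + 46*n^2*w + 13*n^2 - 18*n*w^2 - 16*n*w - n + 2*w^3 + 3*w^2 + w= -30*n^3 + n^2*(46*w - 123) + n*(-18*w^2 + 68*w - 12) + 2*w^3 - 9*w^2 + 4*w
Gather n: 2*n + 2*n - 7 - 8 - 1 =4*n - 16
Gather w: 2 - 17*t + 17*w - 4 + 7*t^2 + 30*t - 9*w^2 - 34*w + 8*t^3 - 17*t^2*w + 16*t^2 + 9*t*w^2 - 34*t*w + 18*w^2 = 8*t^3 + 23*t^2 + 13*t + w^2*(9*t + 9) + w*(-17*t^2 - 34*t - 17) - 2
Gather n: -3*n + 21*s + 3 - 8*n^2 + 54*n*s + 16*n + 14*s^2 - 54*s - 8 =-8*n^2 + n*(54*s + 13) + 14*s^2 - 33*s - 5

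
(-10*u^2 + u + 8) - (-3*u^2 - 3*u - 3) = -7*u^2 + 4*u + 11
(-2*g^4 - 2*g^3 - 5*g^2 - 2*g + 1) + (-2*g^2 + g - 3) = -2*g^4 - 2*g^3 - 7*g^2 - g - 2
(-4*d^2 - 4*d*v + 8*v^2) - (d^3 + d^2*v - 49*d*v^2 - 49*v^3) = -d^3 - d^2*v - 4*d^2 + 49*d*v^2 - 4*d*v + 49*v^3 + 8*v^2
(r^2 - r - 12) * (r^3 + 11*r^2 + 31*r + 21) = r^5 + 10*r^4 + 8*r^3 - 142*r^2 - 393*r - 252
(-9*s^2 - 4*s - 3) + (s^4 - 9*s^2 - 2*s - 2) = s^4 - 18*s^2 - 6*s - 5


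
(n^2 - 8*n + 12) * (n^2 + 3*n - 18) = n^4 - 5*n^3 - 30*n^2 + 180*n - 216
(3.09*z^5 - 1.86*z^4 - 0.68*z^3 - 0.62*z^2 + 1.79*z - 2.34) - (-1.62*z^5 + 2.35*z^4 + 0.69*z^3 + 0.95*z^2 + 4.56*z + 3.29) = 4.71*z^5 - 4.21*z^4 - 1.37*z^3 - 1.57*z^2 - 2.77*z - 5.63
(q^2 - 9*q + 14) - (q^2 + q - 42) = 56 - 10*q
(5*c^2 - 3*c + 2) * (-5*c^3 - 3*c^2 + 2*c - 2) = -25*c^5 + 9*c^3 - 22*c^2 + 10*c - 4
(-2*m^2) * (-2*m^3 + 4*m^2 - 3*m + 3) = 4*m^5 - 8*m^4 + 6*m^3 - 6*m^2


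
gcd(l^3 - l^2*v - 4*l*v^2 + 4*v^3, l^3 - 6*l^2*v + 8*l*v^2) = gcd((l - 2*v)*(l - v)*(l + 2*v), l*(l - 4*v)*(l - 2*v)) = -l + 2*v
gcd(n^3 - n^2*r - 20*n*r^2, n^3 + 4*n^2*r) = n^2 + 4*n*r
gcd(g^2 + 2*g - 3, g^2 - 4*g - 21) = g + 3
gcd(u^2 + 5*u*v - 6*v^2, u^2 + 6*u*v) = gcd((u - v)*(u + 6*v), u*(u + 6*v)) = u + 6*v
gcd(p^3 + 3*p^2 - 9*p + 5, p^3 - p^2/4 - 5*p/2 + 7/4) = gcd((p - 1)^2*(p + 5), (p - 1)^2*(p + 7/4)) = p^2 - 2*p + 1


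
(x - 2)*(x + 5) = x^2 + 3*x - 10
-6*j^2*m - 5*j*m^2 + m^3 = m*(-6*j + m)*(j + m)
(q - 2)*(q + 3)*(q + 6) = q^3 + 7*q^2 - 36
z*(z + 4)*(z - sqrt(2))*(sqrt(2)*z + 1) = sqrt(2)*z^4 - z^3 + 4*sqrt(2)*z^3 - 4*z^2 - sqrt(2)*z^2 - 4*sqrt(2)*z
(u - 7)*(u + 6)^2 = u^3 + 5*u^2 - 48*u - 252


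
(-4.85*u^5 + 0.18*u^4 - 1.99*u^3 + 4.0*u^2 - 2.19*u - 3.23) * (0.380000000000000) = -1.843*u^5 + 0.0684*u^4 - 0.7562*u^3 + 1.52*u^2 - 0.8322*u - 1.2274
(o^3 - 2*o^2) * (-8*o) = -8*o^4 + 16*o^3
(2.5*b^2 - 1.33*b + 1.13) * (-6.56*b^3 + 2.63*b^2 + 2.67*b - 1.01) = -16.4*b^5 + 15.2998*b^4 - 4.2357*b^3 - 3.1042*b^2 + 4.3604*b - 1.1413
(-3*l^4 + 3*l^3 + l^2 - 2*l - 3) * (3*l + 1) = -9*l^5 + 6*l^4 + 6*l^3 - 5*l^2 - 11*l - 3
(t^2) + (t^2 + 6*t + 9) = 2*t^2 + 6*t + 9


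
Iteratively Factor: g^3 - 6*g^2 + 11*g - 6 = (g - 3)*(g^2 - 3*g + 2) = (g - 3)*(g - 2)*(g - 1)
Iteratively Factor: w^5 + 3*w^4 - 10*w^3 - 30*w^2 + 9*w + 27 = (w + 3)*(w^4 - 10*w^2 + 9) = (w - 1)*(w + 3)*(w^3 + w^2 - 9*w - 9) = (w - 1)*(w + 1)*(w + 3)*(w^2 - 9) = (w - 3)*(w - 1)*(w + 1)*(w + 3)*(w + 3)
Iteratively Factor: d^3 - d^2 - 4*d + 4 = (d - 2)*(d^2 + d - 2) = (d - 2)*(d - 1)*(d + 2)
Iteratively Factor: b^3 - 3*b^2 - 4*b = (b)*(b^2 - 3*b - 4) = b*(b + 1)*(b - 4)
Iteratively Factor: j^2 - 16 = (j + 4)*(j - 4)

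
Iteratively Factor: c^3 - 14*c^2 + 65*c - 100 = (c - 4)*(c^2 - 10*c + 25) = (c - 5)*(c - 4)*(c - 5)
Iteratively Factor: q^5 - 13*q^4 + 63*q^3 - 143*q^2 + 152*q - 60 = (q - 2)*(q^4 - 11*q^3 + 41*q^2 - 61*q + 30) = (q - 5)*(q - 2)*(q^3 - 6*q^2 + 11*q - 6) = (q - 5)*(q - 2)*(q - 1)*(q^2 - 5*q + 6) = (q - 5)*(q - 2)^2*(q - 1)*(q - 3)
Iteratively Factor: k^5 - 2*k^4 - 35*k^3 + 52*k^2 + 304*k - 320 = (k - 4)*(k^4 + 2*k^3 - 27*k^2 - 56*k + 80) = (k - 4)*(k + 4)*(k^3 - 2*k^2 - 19*k + 20) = (k - 4)*(k - 1)*(k + 4)*(k^2 - k - 20) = (k - 5)*(k - 4)*(k - 1)*(k + 4)*(k + 4)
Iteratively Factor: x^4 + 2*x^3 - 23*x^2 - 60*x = (x)*(x^3 + 2*x^2 - 23*x - 60) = x*(x + 4)*(x^2 - 2*x - 15) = x*(x - 5)*(x + 4)*(x + 3)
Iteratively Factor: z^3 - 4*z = (z)*(z^2 - 4) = z*(z + 2)*(z - 2)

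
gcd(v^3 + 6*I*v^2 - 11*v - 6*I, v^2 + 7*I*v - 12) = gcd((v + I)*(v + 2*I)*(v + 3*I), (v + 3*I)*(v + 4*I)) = v + 3*I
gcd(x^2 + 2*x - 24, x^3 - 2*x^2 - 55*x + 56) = 1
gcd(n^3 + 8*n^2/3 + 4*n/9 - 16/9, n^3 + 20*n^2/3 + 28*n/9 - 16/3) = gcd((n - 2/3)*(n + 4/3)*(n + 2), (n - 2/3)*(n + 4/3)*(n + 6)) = n^2 + 2*n/3 - 8/9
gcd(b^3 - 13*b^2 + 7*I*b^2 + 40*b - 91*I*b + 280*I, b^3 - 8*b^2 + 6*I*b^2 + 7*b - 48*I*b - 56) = b^2 + b*(-8 + 7*I) - 56*I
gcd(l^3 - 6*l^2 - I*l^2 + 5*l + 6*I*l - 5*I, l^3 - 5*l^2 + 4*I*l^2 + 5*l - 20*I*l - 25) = l^2 + l*(-5 - I) + 5*I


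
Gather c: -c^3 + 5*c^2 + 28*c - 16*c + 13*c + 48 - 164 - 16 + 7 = -c^3 + 5*c^2 + 25*c - 125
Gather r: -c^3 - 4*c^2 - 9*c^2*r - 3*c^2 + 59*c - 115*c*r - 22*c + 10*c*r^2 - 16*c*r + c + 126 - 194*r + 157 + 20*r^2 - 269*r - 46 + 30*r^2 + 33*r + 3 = -c^3 - 7*c^2 + 38*c + r^2*(10*c + 50) + r*(-9*c^2 - 131*c - 430) + 240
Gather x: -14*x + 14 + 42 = 56 - 14*x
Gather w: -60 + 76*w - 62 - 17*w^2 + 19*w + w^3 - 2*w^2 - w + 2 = w^3 - 19*w^2 + 94*w - 120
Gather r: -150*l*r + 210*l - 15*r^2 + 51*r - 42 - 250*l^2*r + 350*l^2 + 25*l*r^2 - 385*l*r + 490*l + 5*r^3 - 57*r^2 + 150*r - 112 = 350*l^2 + 700*l + 5*r^3 + r^2*(25*l - 72) + r*(-250*l^2 - 535*l + 201) - 154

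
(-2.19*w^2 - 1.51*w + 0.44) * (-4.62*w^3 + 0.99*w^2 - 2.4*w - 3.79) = 10.1178*w^5 + 4.8081*w^4 + 1.7283*w^3 + 12.3597*w^2 + 4.6669*w - 1.6676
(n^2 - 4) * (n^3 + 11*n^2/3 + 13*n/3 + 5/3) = n^5 + 11*n^4/3 + n^3/3 - 13*n^2 - 52*n/3 - 20/3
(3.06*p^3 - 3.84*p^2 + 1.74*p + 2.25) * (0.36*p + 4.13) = 1.1016*p^4 + 11.2554*p^3 - 15.2328*p^2 + 7.9962*p + 9.2925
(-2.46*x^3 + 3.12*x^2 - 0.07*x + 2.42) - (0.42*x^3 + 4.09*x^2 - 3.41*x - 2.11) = -2.88*x^3 - 0.97*x^2 + 3.34*x + 4.53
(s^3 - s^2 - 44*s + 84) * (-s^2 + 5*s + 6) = -s^5 + 6*s^4 + 45*s^3 - 310*s^2 + 156*s + 504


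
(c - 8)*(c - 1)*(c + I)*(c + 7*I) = c^4 - 9*c^3 + 8*I*c^3 + c^2 - 72*I*c^2 + 63*c + 64*I*c - 56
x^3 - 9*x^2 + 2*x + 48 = (x - 8)*(x - 3)*(x + 2)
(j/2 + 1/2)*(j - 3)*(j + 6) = j^3/2 + 2*j^2 - 15*j/2 - 9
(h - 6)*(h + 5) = h^2 - h - 30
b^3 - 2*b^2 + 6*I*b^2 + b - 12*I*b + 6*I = (b - 1)^2*(b + 6*I)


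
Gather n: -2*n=-2*n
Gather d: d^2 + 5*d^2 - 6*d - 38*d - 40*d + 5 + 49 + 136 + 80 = 6*d^2 - 84*d + 270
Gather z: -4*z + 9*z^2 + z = 9*z^2 - 3*z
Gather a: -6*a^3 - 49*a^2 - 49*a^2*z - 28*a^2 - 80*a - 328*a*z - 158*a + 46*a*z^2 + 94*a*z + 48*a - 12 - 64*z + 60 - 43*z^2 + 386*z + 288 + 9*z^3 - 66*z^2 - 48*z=-6*a^3 + a^2*(-49*z - 77) + a*(46*z^2 - 234*z - 190) + 9*z^3 - 109*z^2 + 274*z + 336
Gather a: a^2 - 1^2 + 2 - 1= a^2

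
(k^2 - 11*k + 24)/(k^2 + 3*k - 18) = (k - 8)/(k + 6)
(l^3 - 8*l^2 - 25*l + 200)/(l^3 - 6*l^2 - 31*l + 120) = (l - 5)/(l - 3)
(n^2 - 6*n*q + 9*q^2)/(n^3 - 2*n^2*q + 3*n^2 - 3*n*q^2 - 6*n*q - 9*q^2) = (n - 3*q)/(n^2 + n*q + 3*n + 3*q)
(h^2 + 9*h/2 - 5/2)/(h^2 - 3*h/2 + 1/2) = (h + 5)/(h - 1)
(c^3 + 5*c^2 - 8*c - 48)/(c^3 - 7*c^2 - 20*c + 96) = (c + 4)/(c - 8)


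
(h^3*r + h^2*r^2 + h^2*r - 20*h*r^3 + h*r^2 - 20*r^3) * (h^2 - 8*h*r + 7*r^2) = h^5*r - 7*h^4*r^2 + h^4*r - 21*h^3*r^3 - 7*h^3*r^2 + 167*h^2*r^4 - 21*h^2*r^3 - 140*h*r^5 + 167*h*r^4 - 140*r^5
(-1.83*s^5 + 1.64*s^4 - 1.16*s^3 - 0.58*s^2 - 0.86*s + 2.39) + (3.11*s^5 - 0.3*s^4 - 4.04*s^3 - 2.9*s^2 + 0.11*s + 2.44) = 1.28*s^5 + 1.34*s^4 - 5.2*s^3 - 3.48*s^2 - 0.75*s + 4.83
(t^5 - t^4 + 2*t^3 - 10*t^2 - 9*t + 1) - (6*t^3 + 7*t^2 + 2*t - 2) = t^5 - t^4 - 4*t^3 - 17*t^2 - 11*t + 3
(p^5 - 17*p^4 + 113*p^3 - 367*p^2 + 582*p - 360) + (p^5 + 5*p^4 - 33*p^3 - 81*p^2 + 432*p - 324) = 2*p^5 - 12*p^4 + 80*p^3 - 448*p^2 + 1014*p - 684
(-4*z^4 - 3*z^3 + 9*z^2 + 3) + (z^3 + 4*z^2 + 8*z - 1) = -4*z^4 - 2*z^3 + 13*z^2 + 8*z + 2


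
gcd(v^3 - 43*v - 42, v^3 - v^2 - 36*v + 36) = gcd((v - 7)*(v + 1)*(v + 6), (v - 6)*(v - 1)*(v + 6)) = v + 6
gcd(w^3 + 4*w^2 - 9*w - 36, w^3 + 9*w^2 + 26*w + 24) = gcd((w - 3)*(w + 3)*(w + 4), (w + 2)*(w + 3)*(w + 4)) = w^2 + 7*w + 12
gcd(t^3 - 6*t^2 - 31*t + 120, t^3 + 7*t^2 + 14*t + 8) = 1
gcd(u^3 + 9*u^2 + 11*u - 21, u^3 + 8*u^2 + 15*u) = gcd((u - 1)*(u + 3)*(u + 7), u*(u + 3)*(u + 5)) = u + 3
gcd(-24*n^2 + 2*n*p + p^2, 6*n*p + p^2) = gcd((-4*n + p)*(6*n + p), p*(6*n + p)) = 6*n + p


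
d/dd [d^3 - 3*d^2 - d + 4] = 3*d^2 - 6*d - 1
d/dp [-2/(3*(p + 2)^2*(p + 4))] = 2*(3*p + 10)/(3*(p + 2)^3*(p + 4)^2)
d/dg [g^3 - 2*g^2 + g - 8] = 3*g^2 - 4*g + 1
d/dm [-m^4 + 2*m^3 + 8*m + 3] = -4*m^3 + 6*m^2 + 8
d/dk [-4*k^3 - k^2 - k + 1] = -12*k^2 - 2*k - 1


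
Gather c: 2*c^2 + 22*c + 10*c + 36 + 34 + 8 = 2*c^2 + 32*c + 78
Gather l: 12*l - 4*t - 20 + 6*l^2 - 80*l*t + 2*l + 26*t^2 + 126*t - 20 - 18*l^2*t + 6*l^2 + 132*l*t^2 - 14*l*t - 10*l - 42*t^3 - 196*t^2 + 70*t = l^2*(12 - 18*t) + l*(132*t^2 - 94*t + 4) - 42*t^3 - 170*t^2 + 192*t - 40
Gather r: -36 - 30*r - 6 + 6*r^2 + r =6*r^2 - 29*r - 42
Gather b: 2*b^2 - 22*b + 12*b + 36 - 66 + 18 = 2*b^2 - 10*b - 12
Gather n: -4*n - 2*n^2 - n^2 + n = -3*n^2 - 3*n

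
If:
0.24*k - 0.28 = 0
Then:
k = 1.17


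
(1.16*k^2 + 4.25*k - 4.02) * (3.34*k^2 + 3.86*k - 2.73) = 3.8744*k^4 + 18.6726*k^3 - 0.188599999999997*k^2 - 27.1197*k + 10.9746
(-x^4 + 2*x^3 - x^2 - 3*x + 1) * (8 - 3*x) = 3*x^5 - 14*x^4 + 19*x^3 + x^2 - 27*x + 8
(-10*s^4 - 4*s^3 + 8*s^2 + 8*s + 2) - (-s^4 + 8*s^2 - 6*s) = -9*s^4 - 4*s^3 + 14*s + 2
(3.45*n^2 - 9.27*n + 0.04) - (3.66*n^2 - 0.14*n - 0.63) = -0.21*n^2 - 9.13*n + 0.67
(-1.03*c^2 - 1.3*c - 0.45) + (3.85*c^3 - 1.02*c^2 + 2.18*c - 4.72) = 3.85*c^3 - 2.05*c^2 + 0.88*c - 5.17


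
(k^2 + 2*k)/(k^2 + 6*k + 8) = k/(k + 4)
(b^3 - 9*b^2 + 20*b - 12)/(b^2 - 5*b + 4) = (b^2 - 8*b + 12)/(b - 4)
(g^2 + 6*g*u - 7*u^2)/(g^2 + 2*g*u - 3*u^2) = (g + 7*u)/(g + 3*u)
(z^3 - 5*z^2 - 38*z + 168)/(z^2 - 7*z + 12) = (z^2 - z - 42)/(z - 3)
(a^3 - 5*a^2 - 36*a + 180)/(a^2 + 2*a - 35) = (a^2 - 36)/(a + 7)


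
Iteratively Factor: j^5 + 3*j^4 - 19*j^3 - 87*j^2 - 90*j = (j + 3)*(j^4 - 19*j^2 - 30*j) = (j - 5)*(j + 3)*(j^3 + 5*j^2 + 6*j) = j*(j - 5)*(j + 3)*(j^2 + 5*j + 6) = j*(j - 5)*(j + 2)*(j + 3)*(j + 3)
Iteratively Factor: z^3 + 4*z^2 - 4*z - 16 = (z + 2)*(z^2 + 2*z - 8) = (z + 2)*(z + 4)*(z - 2)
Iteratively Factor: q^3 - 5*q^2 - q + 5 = (q + 1)*(q^2 - 6*q + 5) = (q - 1)*(q + 1)*(q - 5)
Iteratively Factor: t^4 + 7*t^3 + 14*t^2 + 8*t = (t + 1)*(t^3 + 6*t^2 + 8*t) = (t + 1)*(t + 4)*(t^2 + 2*t) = (t + 1)*(t + 2)*(t + 4)*(t)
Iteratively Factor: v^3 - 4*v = (v + 2)*(v^2 - 2*v) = v*(v + 2)*(v - 2)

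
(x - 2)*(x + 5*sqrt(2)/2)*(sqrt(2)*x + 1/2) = sqrt(2)*x^3 - 2*sqrt(2)*x^2 + 11*x^2/2 - 11*x + 5*sqrt(2)*x/4 - 5*sqrt(2)/2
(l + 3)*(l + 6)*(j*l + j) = j*l^3 + 10*j*l^2 + 27*j*l + 18*j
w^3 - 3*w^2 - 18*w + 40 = (w - 5)*(w - 2)*(w + 4)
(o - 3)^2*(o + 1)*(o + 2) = o^4 - 3*o^3 - 7*o^2 + 15*o + 18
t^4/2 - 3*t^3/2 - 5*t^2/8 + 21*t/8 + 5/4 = (t/2 + 1/2)*(t - 5/2)*(t - 2)*(t + 1/2)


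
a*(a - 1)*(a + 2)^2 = a^4 + 3*a^3 - 4*a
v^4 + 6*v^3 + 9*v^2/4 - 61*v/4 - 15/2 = (v - 3/2)*(v + 1/2)*(v + 2)*(v + 5)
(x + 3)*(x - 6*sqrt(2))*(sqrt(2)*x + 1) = sqrt(2)*x^3 - 11*x^2 + 3*sqrt(2)*x^2 - 33*x - 6*sqrt(2)*x - 18*sqrt(2)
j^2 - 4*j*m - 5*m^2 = (j - 5*m)*(j + m)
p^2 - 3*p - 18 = (p - 6)*(p + 3)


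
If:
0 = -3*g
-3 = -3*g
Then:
No Solution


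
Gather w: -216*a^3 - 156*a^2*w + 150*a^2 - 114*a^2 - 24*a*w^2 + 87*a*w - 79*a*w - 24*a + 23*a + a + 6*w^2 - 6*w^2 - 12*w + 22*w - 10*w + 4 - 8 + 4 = -216*a^3 + 36*a^2 - 24*a*w^2 + w*(-156*a^2 + 8*a)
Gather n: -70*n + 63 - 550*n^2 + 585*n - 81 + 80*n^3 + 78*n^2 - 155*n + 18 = 80*n^3 - 472*n^2 + 360*n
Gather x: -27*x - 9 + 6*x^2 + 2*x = 6*x^2 - 25*x - 9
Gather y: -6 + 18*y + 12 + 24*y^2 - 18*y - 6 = 24*y^2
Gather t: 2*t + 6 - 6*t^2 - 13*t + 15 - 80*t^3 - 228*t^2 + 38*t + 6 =-80*t^3 - 234*t^2 + 27*t + 27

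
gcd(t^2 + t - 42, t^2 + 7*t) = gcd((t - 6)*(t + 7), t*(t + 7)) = t + 7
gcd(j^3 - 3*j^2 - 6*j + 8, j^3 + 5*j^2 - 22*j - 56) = j^2 - 2*j - 8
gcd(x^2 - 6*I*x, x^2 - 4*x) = x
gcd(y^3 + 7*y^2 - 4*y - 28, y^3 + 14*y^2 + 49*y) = y + 7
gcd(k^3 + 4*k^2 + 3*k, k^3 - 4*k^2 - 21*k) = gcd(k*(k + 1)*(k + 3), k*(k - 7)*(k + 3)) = k^2 + 3*k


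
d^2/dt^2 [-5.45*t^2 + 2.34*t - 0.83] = -10.9000000000000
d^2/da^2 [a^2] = 2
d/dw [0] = 0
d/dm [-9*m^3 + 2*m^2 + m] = -27*m^2 + 4*m + 1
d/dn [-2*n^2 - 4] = -4*n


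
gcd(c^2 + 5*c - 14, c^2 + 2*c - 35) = c + 7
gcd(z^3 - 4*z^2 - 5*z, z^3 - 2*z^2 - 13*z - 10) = z^2 - 4*z - 5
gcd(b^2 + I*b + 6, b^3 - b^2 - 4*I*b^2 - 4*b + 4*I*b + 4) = b - 2*I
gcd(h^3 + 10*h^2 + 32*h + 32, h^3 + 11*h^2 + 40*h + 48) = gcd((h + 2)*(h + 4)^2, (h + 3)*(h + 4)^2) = h^2 + 8*h + 16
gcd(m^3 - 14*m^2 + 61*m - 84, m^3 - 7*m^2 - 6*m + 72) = m - 4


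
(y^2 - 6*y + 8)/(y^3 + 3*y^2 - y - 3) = (y^2 - 6*y + 8)/(y^3 + 3*y^2 - y - 3)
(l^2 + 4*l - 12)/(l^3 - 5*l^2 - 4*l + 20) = (l + 6)/(l^2 - 3*l - 10)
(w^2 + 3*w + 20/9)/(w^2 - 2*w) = (w^2 + 3*w + 20/9)/(w*(w - 2))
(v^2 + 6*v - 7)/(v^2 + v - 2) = (v + 7)/(v + 2)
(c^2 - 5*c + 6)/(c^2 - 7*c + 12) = (c - 2)/(c - 4)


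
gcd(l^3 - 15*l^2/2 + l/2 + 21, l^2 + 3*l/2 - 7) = l - 2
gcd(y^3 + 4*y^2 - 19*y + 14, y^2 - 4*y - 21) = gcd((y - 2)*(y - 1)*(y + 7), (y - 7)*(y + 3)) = 1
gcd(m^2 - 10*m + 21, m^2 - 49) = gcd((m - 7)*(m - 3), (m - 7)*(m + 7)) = m - 7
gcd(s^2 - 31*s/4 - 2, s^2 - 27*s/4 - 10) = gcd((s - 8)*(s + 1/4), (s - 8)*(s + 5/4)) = s - 8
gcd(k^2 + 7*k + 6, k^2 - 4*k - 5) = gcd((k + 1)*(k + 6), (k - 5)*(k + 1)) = k + 1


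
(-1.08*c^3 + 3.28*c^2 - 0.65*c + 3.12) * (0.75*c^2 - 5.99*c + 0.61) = -0.81*c^5 + 8.9292*c^4 - 20.7935*c^3 + 8.2343*c^2 - 19.0853*c + 1.9032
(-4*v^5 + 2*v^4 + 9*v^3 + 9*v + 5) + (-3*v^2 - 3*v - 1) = -4*v^5 + 2*v^4 + 9*v^3 - 3*v^2 + 6*v + 4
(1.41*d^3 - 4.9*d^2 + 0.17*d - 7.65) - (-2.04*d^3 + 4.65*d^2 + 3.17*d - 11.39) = 3.45*d^3 - 9.55*d^2 - 3.0*d + 3.74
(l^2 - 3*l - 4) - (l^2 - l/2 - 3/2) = -5*l/2 - 5/2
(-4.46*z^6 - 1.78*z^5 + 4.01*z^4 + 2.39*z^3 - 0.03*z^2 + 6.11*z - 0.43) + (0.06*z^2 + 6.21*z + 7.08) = -4.46*z^6 - 1.78*z^5 + 4.01*z^4 + 2.39*z^3 + 0.03*z^2 + 12.32*z + 6.65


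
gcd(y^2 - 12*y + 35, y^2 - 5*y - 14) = y - 7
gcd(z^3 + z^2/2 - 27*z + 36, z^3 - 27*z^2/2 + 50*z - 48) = z^2 - 11*z/2 + 6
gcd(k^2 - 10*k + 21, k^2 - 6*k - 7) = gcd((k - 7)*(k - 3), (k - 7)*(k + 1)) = k - 7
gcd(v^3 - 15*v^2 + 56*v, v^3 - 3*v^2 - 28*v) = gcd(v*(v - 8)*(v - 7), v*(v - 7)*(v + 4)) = v^2 - 7*v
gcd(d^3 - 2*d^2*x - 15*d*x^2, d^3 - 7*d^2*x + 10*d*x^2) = -d^2 + 5*d*x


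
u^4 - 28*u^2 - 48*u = u*(u - 6)*(u + 2)*(u + 4)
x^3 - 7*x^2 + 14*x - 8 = (x - 4)*(x - 2)*(x - 1)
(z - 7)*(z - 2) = z^2 - 9*z + 14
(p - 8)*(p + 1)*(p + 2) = p^3 - 5*p^2 - 22*p - 16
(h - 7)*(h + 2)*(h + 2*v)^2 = h^4 + 4*h^3*v - 5*h^3 + 4*h^2*v^2 - 20*h^2*v - 14*h^2 - 20*h*v^2 - 56*h*v - 56*v^2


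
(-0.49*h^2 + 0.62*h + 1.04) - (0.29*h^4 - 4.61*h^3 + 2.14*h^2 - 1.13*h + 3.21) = -0.29*h^4 + 4.61*h^3 - 2.63*h^2 + 1.75*h - 2.17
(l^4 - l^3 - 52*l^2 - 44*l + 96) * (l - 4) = l^5 - 5*l^4 - 48*l^3 + 164*l^2 + 272*l - 384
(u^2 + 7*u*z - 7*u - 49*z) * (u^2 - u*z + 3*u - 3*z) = u^4 + 6*u^3*z - 4*u^3 - 7*u^2*z^2 - 24*u^2*z - 21*u^2 + 28*u*z^2 - 126*u*z + 147*z^2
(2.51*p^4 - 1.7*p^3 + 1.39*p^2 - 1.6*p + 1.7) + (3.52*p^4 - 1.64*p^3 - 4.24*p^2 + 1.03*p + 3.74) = 6.03*p^4 - 3.34*p^3 - 2.85*p^2 - 0.57*p + 5.44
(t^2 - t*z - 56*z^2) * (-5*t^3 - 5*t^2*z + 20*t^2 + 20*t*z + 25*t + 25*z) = -5*t^5 + 20*t^4 + 285*t^3*z^2 + 25*t^3 + 280*t^2*z^3 - 1140*t^2*z^2 - 1120*t*z^3 - 1425*t*z^2 - 1400*z^3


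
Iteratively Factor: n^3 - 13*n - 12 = (n + 1)*(n^2 - n - 12) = (n - 4)*(n + 1)*(n + 3)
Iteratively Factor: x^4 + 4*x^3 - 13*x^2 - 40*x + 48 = (x - 1)*(x^3 + 5*x^2 - 8*x - 48) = (x - 1)*(x + 4)*(x^2 + x - 12) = (x - 3)*(x - 1)*(x + 4)*(x + 4)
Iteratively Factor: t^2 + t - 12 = (t + 4)*(t - 3)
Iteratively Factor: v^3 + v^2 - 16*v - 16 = (v + 4)*(v^2 - 3*v - 4) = (v + 1)*(v + 4)*(v - 4)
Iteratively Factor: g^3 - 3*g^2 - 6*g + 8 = (g - 1)*(g^2 - 2*g - 8) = (g - 4)*(g - 1)*(g + 2)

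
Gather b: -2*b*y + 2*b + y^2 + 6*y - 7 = b*(2 - 2*y) + y^2 + 6*y - 7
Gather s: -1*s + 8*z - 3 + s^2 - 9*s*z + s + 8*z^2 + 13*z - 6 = s^2 - 9*s*z + 8*z^2 + 21*z - 9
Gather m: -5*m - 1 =-5*m - 1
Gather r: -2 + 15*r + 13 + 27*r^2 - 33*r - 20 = 27*r^2 - 18*r - 9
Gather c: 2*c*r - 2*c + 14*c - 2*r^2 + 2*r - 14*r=c*(2*r + 12) - 2*r^2 - 12*r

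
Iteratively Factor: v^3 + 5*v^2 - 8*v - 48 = (v + 4)*(v^2 + v - 12) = (v + 4)^2*(v - 3)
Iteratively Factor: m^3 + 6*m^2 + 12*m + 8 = (m + 2)*(m^2 + 4*m + 4) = (m + 2)^2*(m + 2)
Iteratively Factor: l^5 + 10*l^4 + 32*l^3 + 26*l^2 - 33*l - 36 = (l + 1)*(l^4 + 9*l^3 + 23*l^2 + 3*l - 36) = (l + 1)*(l + 4)*(l^3 + 5*l^2 + 3*l - 9) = (l + 1)*(l + 3)*(l + 4)*(l^2 + 2*l - 3) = (l + 1)*(l + 3)^2*(l + 4)*(l - 1)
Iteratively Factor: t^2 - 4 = (t + 2)*(t - 2)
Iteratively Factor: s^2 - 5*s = (s - 5)*(s)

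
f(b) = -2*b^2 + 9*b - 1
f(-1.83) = -24.17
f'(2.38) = -0.52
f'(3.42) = -4.68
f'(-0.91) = 12.64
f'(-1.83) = 16.32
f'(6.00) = -15.00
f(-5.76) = -119.20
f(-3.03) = -46.63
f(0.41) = 2.35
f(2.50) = 9.00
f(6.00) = -19.00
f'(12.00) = -39.00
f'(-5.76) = 32.04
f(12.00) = -181.00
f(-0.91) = -10.85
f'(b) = 9 - 4*b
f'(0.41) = 7.36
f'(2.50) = -1.00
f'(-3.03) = 21.12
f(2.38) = 9.09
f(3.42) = 6.39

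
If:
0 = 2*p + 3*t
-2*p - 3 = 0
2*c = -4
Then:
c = -2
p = -3/2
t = 1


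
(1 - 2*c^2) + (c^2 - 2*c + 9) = -c^2 - 2*c + 10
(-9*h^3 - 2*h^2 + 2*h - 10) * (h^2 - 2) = -9*h^5 - 2*h^4 + 20*h^3 - 6*h^2 - 4*h + 20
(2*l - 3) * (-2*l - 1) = -4*l^2 + 4*l + 3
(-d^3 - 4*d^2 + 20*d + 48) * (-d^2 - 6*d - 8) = d^5 + 10*d^4 + 12*d^3 - 136*d^2 - 448*d - 384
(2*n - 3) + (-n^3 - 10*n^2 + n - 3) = -n^3 - 10*n^2 + 3*n - 6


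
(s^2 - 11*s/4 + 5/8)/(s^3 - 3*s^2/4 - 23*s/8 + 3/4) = (2*s - 5)/(2*s^2 - s - 6)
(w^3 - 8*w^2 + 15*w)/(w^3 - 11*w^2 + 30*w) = (w - 3)/(w - 6)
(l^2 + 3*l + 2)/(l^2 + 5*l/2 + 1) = 2*(l + 1)/(2*l + 1)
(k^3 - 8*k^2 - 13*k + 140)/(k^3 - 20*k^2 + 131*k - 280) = (k + 4)/(k - 8)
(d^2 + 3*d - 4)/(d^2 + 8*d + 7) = (d^2 + 3*d - 4)/(d^2 + 8*d + 7)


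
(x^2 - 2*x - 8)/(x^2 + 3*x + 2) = (x - 4)/(x + 1)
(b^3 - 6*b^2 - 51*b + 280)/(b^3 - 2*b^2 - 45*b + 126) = (b^2 - 13*b + 40)/(b^2 - 9*b + 18)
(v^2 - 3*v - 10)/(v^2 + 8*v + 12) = (v - 5)/(v + 6)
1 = 1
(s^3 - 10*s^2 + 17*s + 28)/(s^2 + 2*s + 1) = (s^2 - 11*s + 28)/(s + 1)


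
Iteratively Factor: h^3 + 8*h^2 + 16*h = (h + 4)*(h^2 + 4*h) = h*(h + 4)*(h + 4)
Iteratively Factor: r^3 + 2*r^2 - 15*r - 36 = (r + 3)*(r^2 - r - 12) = (r - 4)*(r + 3)*(r + 3)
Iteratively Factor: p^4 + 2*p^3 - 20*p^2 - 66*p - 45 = (p + 1)*(p^3 + p^2 - 21*p - 45) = (p + 1)*(p + 3)*(p^2 - 2*p - 15) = (p + 1)*(p + 3)^2*(p - 5)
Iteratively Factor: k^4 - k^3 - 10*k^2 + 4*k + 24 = (k - 3)*(k^3 + 2*k^2 - 4*k - 8) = (k - 3)*(k + 2)*(k^2 - 4) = (k - 3)*(k + 2)^2*(k - 2)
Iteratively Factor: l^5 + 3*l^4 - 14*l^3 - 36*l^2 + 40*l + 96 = (l + 2)*(l^4 + l^3 - 16*l^2 - 4*l + 48) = (l + 2)*(l + 4)*(l^3 - 3*l^2 - 4*l + 12) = (l + 2)^2*(l + 4)*(l^2 - 5*l + 6) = (l - 2)*(l + 2)^2*(l + 4)*(l - 3)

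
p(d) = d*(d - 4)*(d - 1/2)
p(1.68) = -4.60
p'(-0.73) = 10.17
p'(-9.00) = 326.00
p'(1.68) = -4.65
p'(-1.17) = 16.64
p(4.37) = 6.26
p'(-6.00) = 164.00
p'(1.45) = -4.74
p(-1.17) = -10.10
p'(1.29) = -4.62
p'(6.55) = 71.76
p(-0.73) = -4.25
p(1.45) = -3.51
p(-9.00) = -1111.50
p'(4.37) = 19.96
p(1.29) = -2.76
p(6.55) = 101.05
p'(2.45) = -2.04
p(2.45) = -7.41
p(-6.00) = -390.00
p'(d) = d*(d - 4) + d*(d - 1/2) + (d - 4)*(d - 1/2)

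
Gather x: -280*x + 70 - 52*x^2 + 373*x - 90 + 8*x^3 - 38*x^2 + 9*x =8*x^3 - 90*x^2 + 102*x - 20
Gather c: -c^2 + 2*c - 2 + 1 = -c^2 + 2*c - 1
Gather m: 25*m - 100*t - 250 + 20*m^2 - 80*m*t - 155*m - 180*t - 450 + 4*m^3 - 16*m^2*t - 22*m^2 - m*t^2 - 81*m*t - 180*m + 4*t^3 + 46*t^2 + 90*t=4*m^3 + m^2*(-16*t - 2) + m*(-t^2 - 161*t - 310) + 4*t^3 + 46*t^2 - 190*t - 700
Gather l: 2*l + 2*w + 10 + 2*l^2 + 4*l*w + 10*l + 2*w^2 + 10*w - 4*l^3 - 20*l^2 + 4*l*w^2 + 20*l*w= -4*l^3 - 18*l^2 + l*(4*w^2 + 24*w + 12) + 2*w^2 + 12*w + 10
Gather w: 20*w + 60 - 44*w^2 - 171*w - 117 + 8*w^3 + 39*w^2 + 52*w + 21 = 8*w^3 - 5*w^2 - 99*w - 36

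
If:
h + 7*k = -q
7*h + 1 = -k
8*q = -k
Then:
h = -55/377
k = 8/377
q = -1/377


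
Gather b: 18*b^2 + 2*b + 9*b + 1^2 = 18*b^2 + 11*b + 1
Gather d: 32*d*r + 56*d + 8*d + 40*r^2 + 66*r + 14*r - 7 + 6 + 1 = d*(32*r + 64) + 40*r^2 + 80*r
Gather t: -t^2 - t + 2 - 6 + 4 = -t^2 - t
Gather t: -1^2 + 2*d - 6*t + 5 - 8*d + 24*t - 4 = -6*d + 18*t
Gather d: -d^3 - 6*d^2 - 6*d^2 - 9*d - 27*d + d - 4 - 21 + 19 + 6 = -d^3 - 12*d^2 - 35*d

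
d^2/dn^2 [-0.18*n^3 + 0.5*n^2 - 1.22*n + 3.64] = 1.0 - 1.08*n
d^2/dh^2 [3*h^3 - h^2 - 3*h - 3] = 18*h - 2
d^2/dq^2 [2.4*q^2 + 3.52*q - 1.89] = 4.80000000000000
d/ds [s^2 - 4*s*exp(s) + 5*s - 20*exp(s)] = -4*s*exp(s) + 2*s - 24*exp(s) + 5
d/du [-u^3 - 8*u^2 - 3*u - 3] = -3*u^2 - 16*u - 3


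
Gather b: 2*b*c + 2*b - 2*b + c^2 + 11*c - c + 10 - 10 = 2*b*c + c^2 + 10*c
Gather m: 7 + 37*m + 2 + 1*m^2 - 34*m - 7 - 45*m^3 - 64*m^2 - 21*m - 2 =-45*m^3 - 63*m^2 - 18*m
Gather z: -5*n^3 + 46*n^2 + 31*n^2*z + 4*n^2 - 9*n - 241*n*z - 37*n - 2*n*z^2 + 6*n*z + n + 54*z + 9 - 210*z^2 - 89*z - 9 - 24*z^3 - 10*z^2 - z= -5*n^3 + 50*n^2 - 45*n - 24*z^3 + z^2*(-2*n - 220) + z*(31*n^2 - 235*n - 36)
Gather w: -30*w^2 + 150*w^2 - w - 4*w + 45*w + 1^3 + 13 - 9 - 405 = 120*w^2 + 40*w - 400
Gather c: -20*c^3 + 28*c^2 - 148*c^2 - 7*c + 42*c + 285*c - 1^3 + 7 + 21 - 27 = -20*c^3 - 120*c^2 + 320*c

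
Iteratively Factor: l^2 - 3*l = (l - 3)*(l)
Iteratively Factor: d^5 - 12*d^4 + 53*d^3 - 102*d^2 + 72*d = (d - 3)*(d^4 - 9*d^3 + 26*d^2 - 24*d) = (d - 3)^2*(d^3 - 6*d^2 + 8*d) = (d - 3)^2*(d - 2)*(d^2 - 4*d) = (d - 4)*(d - 3)^2*(d - 2)*(d)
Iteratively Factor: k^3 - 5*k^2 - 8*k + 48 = (k - 4)*(k^2 - k - 12) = (k - 4)*(k + 3)*(k - 4)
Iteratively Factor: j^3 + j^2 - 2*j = (j)*(j^2 + j - 2) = j*(j + 2)*(j - 1)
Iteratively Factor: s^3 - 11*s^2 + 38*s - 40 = (s - 4)*(s^2 - 7*s + 10) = (s - 5)*(s - 4)*(s - 2)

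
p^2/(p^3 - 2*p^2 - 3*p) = p/(p^2 - 2*p - 3)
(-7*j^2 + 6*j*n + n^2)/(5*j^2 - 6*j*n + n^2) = (-7*j - n)/(5*j - n)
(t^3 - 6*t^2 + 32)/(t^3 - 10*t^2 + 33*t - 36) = (t^2 - 2*t - 8)/(t^2 - 6*t + 9)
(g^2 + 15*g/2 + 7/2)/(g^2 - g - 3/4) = 2*(g + 7)/(2*g - 3)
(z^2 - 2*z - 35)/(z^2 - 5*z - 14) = (z + 5)/(z + 2)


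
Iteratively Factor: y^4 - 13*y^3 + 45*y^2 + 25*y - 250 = (y - 5)*(y^3 - 8*y^2 + 5*y + 50) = (y - 5)^2*(y^2 - 3*y - 10) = (y - 5)^2*(y + 2)*(y - 5)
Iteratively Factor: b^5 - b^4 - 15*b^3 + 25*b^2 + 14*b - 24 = (b - 2)*(b^4 + b^3 - 13*b^2 - b + 12) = (b - 3)*(b - 2)*(b^3 + 4*b^2 - b - 4) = (b - 3)*(b - 2)*(b + 1)*(b^2 + 3*b - 4) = (b - 3)*(b - 2)*(b - 1)*(b + 1)*(b + 4)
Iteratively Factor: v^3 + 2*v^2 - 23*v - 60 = (v + 4)*(v^2 - 2*v - 15) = (v - 5)*(v + 4)*(v + 3)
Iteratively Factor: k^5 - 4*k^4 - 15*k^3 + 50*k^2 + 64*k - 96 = (k + 3)*(k^4 - 7*k^3 + 6*k^2 + 32*k - 32) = (k - 4)*(k + 3)*(k^3 - 3*k^2 - 6*k + 8) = (k - 4)^2*(k + 3)*(k^2 + k - 2) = (k - 4)^2*(k + 2)*(k + 3)*(k - 1)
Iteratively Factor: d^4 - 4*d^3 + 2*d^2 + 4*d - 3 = (d - 1)*(d^3 - 3*d^2 - d + 3) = (d - 1)*(d + 1)*(d^2 - 4*d + 3) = (d - 3)*(d - 1)*(d + 1)*(d - 1)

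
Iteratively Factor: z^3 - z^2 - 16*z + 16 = (z + 4)*(z^2 - 5*z + 4) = (z - 4)*(z + 4)*(z - 1)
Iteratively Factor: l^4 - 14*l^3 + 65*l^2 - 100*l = (l - 4)*(l^3 - 10*l^2 + 25*l) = (l - 5)*(l - 4)*(l^2 - 5*l) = (l - 5)^2*(l - 4)*(l)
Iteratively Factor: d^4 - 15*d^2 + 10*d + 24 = (d - 2)*(d^3 + 2*d^2 - 11*d - 12) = (d - 3)*(d - 2)*(d^2 + 5*d + 4) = (d - 3)*(d - 2)*(d + 4)*(d + 1)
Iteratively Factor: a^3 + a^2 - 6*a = (a - 2)*(a^2 + 3*a) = (a - 2)*(a + 3)*(a)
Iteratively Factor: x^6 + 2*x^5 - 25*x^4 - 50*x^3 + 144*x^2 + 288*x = (x + 4)*(x^5 - 2*x^4 - 17*x^3 + 18*x^2 + 72*x) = x*(x + 4)*(x^4 - 2*x^3 - 17*x^2 + 18*x + 72) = x*(x + 2)*(x + 4)*(x^3 - 4*x^2 - 9*x + 36) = x*(x - 4)*(x + 2)*(x + 4)*(x^2 - 9) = x*(x - 4)*(x - 3)*(x + 2)*(x + 4)*(x + 3)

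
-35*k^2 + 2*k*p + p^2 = (-5*k + p)*(7*k + p)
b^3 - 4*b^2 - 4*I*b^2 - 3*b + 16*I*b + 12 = (b - 4)*(b - 3*I)*(b - I)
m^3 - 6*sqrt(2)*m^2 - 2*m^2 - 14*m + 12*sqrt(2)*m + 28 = (m - 2)*(m - 7*sqrt(2))*(m + sqrt(2))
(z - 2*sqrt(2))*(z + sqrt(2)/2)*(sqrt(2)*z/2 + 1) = sqrt(2)*z^3/2 - z^2/2 - 5*sqrt(2)*z/2 - 2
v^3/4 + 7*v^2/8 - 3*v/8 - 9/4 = (v/4 + 1/2)*(v - 3/2)*(v + 3)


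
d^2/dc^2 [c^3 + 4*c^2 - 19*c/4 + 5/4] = 6*c + 8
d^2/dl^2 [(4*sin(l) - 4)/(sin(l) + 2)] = 12*(sin(l)^2 - 2*sin(l) - 2)/(sin(l) + 2)^3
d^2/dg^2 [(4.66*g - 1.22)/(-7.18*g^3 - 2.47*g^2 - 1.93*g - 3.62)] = (-1441.405104*g^5 + 258.86772*g^4 + 418.469972*g^3 + 1599.545028*g^2 + 94.638204*g + 52.386852)/(370.146232*g^9 + 382.003284*g^8 + 429.901782*g^7 + 780.294955*g^6 + 500.754069*g^5 + 394.840011*g^4 + 392.999245*g^3 + 137.556018*g^2 + 75.874476*g + 47.437928)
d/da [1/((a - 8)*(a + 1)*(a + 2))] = (-(a - 8)*(a + 1) - (a - 8)*(a + 2) - (a + 1)*(a + 2))/((a - 8)^2*(a + 1)^2*(a + 2)^2)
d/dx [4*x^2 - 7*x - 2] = 8*x - 7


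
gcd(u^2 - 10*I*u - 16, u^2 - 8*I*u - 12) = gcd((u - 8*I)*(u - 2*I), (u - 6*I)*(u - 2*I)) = u - 2*I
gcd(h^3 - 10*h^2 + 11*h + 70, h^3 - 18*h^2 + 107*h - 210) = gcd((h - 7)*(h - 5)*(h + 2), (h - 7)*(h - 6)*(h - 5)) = h^2 - 12*h + 35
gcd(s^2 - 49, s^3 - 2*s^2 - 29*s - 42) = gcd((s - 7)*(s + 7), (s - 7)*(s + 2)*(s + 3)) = s - 7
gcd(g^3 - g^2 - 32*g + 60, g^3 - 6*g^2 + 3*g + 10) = g^2 - 7*g + 10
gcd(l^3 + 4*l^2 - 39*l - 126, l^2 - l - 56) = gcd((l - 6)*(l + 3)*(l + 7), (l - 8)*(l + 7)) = l + 7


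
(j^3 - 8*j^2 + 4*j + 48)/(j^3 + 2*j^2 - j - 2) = (j^2 - 10*j + 24)/(j^2 - 1)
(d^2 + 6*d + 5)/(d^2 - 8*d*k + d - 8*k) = (d + 5)/(d - 8*k)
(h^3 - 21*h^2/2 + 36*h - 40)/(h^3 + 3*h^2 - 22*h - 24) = (h^2 - 13*h/2 + 10)/(h^2 + 7*h + 6)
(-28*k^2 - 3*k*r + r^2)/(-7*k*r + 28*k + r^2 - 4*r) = (4*k + r)/(r - 4)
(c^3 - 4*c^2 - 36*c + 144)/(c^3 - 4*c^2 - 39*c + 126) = (c^2 - 10*c + 24)/(c^2 - 10*c + 21)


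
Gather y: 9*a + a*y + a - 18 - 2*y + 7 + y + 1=10*a + y*(a - 1) - 10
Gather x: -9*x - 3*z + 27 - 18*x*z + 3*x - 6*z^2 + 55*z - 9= x*(-18*z - 6) - 6*z^2 + 52*z + 18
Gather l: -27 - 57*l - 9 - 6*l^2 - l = -6*l^2 - 58*l - 36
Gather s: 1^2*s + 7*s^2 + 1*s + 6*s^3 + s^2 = 6*s^3 + 8*s^2 + 2*s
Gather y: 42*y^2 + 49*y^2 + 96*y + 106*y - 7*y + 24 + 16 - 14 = 91*y^2 + 195*y + 26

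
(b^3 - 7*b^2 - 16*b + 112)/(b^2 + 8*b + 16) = (b^2 - 11*b + 28)/(b + 4)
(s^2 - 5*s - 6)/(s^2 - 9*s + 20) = (s^2 - 5*s - 6)/(s^2 - 9*s + 20)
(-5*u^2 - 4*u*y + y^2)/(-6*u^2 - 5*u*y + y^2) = (-5*u + y)/(-6*u + y)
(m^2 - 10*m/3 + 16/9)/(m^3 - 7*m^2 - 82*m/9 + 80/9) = (3*m - 8)/(3*m^2 - 19*m - 40)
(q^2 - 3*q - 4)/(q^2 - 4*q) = (q + 1)/q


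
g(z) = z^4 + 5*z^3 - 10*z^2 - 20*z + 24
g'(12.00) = 8812.00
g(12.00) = 27720.00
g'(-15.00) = -9845.00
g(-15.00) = 31824.00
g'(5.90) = 1205.67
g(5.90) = 1796.53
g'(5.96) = 1240.46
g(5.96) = 1869.91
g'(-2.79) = 65.69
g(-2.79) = -46.04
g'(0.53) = -25.79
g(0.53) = 11.41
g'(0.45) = -25.60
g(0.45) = 13.47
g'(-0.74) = 1.39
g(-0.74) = 31.60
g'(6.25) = 1417.50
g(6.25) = 2254.96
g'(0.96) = -21.84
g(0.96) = 0.86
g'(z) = 4*z^3 + 15*z^2 - 20*z - 20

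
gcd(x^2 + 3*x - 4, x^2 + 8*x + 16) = x + 4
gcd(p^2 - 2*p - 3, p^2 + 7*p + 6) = p + 1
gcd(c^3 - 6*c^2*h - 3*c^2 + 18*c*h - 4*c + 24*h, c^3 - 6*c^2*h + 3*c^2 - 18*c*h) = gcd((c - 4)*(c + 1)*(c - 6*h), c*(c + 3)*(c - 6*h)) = c - 6*h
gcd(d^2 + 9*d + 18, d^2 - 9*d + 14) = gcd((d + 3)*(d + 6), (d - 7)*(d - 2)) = 1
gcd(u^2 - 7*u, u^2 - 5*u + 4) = 1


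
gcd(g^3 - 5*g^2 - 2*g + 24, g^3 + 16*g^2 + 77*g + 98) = g + 2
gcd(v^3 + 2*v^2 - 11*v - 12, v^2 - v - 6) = v - 3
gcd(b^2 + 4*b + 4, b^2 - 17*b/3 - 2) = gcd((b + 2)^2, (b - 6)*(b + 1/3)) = 1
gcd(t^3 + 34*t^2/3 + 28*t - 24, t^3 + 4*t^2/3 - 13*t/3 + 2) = t - 2/3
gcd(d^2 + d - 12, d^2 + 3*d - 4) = d + 4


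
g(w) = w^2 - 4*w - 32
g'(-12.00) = -28.00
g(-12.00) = 160.00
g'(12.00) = 20.00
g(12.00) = 64.00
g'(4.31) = 4.62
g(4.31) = -30.66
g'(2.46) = 0.92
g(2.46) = -35.79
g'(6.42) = 8.84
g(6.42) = -16.46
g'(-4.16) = -12.32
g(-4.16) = 1.95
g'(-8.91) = -21.82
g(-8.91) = 83.03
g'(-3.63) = -11.26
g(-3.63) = -4.30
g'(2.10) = 0.20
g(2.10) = -35.99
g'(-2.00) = -8.00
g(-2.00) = -20.00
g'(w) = 2*w - 4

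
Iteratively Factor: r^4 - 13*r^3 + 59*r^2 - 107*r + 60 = (r - 5)*(r^3 - 8*r^2 + 19*r - 12) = (r - 5)*(r - 3)*(r^2 - 5*r + 4) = (r - 5)*(r - 3)*(r - 1)*(r - 4)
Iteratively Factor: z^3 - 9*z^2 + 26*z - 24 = (z - 2)*(z^2 - 7*z + 12) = (z - 3)*(z - 2)*(z - 4)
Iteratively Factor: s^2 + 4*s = (s)*(s + 4)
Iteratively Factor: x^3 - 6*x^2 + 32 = (x + 2)*(x^2 - 8*x + 16) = (x - 4)*(x + 2)*(x - 4)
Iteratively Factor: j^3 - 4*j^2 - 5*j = (j)*(j^2 - 4*j - 5) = j*(j + 1)*(j - 5)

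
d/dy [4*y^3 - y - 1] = 12*y^2 - 1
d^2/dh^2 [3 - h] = 0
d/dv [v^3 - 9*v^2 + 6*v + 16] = 3*v^2 - 18*v + 6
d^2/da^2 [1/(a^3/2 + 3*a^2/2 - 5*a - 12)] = 4*(-3*(a + 1)*(a^3 + 3*a^2 - 10*a - 24) + (3*a^2 + 6*a - 10)^2)/(a^3 + 3*a^2 - 10*a - 24)^3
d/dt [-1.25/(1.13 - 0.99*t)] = -1.2375/(0.99*t - 1.13)^2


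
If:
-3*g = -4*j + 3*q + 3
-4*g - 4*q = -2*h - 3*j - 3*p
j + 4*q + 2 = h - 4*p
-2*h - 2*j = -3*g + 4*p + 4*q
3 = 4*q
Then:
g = -38/3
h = -445/48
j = -131/16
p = -73/48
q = 3/4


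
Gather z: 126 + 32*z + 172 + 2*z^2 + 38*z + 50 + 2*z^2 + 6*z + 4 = 4*z^2 + 76*z + 352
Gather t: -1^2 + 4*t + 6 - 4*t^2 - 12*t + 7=-4*t^2 - 8*t + 12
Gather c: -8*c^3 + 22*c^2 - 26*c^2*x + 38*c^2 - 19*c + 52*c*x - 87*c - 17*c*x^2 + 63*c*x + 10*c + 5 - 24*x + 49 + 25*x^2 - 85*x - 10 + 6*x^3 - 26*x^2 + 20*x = -8*c^3 + c^2*(60 - 26*x) + c*(-17*x^2 + 115*x - 96) + 6*x^3 - x^2 - 89*x + 44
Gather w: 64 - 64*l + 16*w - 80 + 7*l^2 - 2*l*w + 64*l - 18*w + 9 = 7*l^2 + w*(-2*l - 2) - 7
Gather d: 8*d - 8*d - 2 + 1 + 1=0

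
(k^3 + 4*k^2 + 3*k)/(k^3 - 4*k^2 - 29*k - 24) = k/(k - 8)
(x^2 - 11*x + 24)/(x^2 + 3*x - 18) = (x - 8)/(x + 6)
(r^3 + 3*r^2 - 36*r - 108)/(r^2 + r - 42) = (r^2 + 9*r + 18)/(r + 7)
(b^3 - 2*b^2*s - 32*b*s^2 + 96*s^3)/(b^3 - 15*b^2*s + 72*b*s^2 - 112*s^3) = (-b - 6*s)/(-b + 7*s)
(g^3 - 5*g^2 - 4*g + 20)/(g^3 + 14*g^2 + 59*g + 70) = (g^2 - 7*g + 10)/(g^2 + 12*g + 35)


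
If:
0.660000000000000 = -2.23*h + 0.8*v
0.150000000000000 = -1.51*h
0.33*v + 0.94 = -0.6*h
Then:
No Solution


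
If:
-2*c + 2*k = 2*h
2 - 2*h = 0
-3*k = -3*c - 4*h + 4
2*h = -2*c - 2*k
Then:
No Solution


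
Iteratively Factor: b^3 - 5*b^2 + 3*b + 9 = (b - 3)*(b^2 - 2*b - 3) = (b - 3)^2*(b + 1)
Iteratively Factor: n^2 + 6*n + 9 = (n + 3)*(n + 3)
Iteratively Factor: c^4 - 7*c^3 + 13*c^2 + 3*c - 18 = (c - 3)*(c^3 - 4*c^2 + c + 6) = (c - 3)*(c - 2)*(c^2 - 2*c - 3) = (c - 3)*(c - 2)*(c + 1)*(c - 3)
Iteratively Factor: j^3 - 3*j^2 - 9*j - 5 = (j + 1)*(j^2 - 4*j - 5) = (j + 1)^2*(j - 5)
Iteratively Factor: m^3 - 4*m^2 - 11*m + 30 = (m + 3)*(m^2 - 7*m + 10) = (m - 5)*(m + 3)*(m - 2)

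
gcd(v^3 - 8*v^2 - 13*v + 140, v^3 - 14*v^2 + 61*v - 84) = v - 7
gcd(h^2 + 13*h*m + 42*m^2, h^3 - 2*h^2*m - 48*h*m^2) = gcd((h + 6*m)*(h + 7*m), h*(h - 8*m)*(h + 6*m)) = h + 6*m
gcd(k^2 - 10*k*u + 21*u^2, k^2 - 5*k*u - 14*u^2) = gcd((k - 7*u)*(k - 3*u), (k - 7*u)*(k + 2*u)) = -k + 7*u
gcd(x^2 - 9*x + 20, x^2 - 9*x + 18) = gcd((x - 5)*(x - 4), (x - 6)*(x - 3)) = 1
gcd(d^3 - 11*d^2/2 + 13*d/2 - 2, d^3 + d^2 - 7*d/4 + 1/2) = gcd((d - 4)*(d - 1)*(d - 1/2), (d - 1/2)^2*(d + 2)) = d - 1/2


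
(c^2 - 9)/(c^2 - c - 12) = (c - 3)/(c - 4)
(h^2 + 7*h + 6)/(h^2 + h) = (h + 6)/h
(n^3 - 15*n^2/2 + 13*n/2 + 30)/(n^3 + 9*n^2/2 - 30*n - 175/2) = (2*n^2 - 5*n - 12)/(2*n^2 + 19*n + 35)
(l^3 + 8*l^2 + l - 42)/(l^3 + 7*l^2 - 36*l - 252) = (l^2 + l - 6)/(l^2 - 36)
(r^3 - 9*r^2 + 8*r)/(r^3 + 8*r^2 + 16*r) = (r^2 - 9*r + 8)/(r^2 + 8*r + 16)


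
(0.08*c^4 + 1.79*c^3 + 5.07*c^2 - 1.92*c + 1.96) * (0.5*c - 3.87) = 0.04*c^5 + 0.5854*c^4 - 4.3923*c^3 - 20.5809*c^2 + 8.4104*c - 7.5852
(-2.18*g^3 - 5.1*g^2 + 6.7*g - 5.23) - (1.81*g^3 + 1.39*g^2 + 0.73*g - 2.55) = -3.99*g^3 - 6.49*g^2 + 5.97*g - 2.68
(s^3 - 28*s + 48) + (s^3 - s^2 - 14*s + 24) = 2*s^3 - s^2 - 42*s + 72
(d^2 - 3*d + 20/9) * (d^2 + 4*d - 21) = d^4 + d^3 - 277*d^2/9 + 647*d/9 - 140/3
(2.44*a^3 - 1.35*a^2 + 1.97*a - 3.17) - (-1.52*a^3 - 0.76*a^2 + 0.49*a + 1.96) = 3.96*a^3 - 0.59*a^2 + 1.48*a - 5.13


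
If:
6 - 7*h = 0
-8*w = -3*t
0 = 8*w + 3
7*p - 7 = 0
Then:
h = 6/7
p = 1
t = -1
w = -3/8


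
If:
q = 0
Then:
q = 0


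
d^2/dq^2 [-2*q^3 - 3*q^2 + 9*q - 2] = -12*q - 6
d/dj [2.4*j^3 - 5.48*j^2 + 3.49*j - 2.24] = 7.2*j^2 - 10.96*j + 3.49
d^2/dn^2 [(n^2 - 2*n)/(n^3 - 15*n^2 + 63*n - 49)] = 2*(n^4 + 8*n^3 - 36*n^2 + 68*n - 77)/(n^7 - 31*n^6 + 381*n^5 - 2339*n^4 + 7427*n^3 - 11613*n^2 + 8575*n - 2401)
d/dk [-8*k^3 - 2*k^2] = 4*k*(-6*k - 1)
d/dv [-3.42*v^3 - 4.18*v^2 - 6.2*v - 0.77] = -10.26*v^2 - 8.36*v - 6.2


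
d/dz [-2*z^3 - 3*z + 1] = -6*z^2 - 3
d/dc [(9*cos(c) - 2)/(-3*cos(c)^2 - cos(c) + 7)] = (27*sin(c)^2 + 12*cos(c) - 88)*sin(c)/(3*cos(c)^2 + cos(c) - 7)^2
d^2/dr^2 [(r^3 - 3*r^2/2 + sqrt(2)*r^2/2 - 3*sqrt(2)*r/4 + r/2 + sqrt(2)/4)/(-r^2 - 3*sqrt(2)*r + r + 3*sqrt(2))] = 5*(-12 - sqrt(2))/(2*(r^3 + 9*sqrt(2)*r^2 + 54*r + 54*sqrt(2)))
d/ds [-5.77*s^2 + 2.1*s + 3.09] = 2.1 - 11.54*s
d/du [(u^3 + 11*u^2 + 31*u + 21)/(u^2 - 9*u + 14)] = (u^4 - 18*u^3 - 88*u^2 + 266*u + 623)/(u^4 - 18*u^3 + 109*u^2 - 252*u + 196)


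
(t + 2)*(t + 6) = t^2 + 8*t + 12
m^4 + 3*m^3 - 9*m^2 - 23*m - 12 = (m - 3)*(m + 1)^2*(m + 4)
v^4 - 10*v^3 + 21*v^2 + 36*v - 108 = (v - 6)*(v - 3)^2*(v + 2)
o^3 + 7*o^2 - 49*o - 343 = (o - 7)*(o + 7)^2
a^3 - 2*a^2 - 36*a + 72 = (a - 6)*(a - 2)*(a + 6)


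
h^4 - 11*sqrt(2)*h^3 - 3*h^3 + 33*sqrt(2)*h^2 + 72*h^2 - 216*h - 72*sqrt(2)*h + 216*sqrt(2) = (h - 3)*(h - 6*sqrt(2))*(h - 3*sqrt(2))*(h - 2*sqrt(2))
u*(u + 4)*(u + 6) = u^3 + 10*u^2 + 24*u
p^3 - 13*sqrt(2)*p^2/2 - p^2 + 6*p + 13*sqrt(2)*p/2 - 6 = (p - 1)*(p - 6*sqrt(2))*(p - sqrt(2)/2)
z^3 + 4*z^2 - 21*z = z*(z - 3)*(z + 7)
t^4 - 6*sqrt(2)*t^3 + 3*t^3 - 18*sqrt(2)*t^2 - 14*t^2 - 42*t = t*(t + 3)*(t - 7*sqrt(2))*(t + sqrt(2))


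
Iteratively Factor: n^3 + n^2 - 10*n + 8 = (n + 4)*(n^2 - 3*n + 2) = (n - 1)*(n + 4)*(n - 2)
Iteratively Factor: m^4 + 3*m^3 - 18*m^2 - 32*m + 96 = (m + 4)*(m^3 - m^2 - 14*m + 24) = (m + 4)^2*(m^2 - 5*m + 6) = (m - 3)*(m + 4)^2*(m - 2)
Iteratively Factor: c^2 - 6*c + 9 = (c - 3)*(c - 3)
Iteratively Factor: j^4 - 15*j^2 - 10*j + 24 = (j - 1)*(j^3 + j^2 - 14*j - 24) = (j - 1)*(j + 3)*(j^2 - 2*j - 8) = (j - 1)*(j + 2)*(j + 3)*(j - 4)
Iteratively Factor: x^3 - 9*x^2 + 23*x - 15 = (x - 1)*(x^2 - 8*x + 15) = (x - 3)*(x - 1)*(x - 5)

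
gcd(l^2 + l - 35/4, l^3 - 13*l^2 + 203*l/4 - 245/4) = l - 5/2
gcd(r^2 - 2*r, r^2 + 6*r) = r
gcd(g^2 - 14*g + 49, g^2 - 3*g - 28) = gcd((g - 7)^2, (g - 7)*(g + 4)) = g - 7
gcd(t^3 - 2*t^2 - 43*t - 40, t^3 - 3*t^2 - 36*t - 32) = t^2 - 7*t - 8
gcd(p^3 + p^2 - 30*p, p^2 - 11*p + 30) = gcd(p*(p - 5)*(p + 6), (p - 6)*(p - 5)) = p - 5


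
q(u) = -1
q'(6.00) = 0.00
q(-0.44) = -1.00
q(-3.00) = -1.00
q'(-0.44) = 0.00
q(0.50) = -1.00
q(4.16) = -1.00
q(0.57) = -1.00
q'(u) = 0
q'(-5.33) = 0.00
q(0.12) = -1.00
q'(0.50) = 0.00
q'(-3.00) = 0.00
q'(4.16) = 0.00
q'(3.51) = 0.00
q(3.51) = -1.00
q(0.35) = -1.00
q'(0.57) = 0.00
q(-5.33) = -1.00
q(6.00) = -1.00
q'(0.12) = 0.00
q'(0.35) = 0.00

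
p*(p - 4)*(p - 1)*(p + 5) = p^4 - 21*p^2 + 20*p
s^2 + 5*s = s*(s + 5)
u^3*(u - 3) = u^4 - 3*u^3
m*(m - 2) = m^2 - 2*m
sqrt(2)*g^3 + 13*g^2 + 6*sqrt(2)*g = g*(g + 6*sqrt(2))*(sqrt(2)*g + 1)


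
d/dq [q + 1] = 1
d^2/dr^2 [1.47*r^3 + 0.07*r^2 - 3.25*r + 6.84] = 8.82*r + 0.14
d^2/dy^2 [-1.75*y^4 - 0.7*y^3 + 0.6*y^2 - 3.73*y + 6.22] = -21.0*y^2 - 4.2*y + 1.2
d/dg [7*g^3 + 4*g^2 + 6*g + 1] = 21*g^2 + 8*g + 6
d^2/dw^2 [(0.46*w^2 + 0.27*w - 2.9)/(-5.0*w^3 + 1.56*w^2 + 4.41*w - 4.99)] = (-23.0*w^6 - 40.5*w^5 + 821.778*w^4 - 208.133912*w^3 - 281.972304*w^2 - 327.035688*w + 123.157222)/(125.0*w^9 - 117.0*w^8 - 294.246*w^7 + 576.841584*w^6 + 25.992972*w^5 - 714.763116*w^4 + 493.710603*w^3 + 174.605589*w^2 - 329.428323*w + 124.251499)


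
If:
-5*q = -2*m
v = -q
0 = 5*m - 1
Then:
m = 1/5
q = 2/25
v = -2/25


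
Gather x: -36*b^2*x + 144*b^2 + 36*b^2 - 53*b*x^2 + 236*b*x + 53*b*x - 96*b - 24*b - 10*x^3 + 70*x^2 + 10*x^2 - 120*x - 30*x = 180*b^2 - 120*b - 10*x^3 + x^2*(80 - 53*b) + x*(-36*b^2 + 289*b - 150)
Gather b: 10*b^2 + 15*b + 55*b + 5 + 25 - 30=10*b^2 + 70*b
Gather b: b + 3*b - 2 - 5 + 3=4*b - 4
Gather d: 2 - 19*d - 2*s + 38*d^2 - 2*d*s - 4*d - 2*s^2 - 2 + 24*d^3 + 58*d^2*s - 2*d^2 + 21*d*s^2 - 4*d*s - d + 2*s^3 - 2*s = 24*d^3 + d^2*(58*s + 36) + d*(21*s^2 - 6*s - 24) + 2*s^3 - 2*s^2 - 4*s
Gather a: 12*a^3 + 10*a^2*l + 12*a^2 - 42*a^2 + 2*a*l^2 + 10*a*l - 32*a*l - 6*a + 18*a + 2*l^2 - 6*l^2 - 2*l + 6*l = 12*a^3 + a^2*(10*l - 30) + a*(2*l^2 - 22*l + 12) - 4*l^2 + 4*l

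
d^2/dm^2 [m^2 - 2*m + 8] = 2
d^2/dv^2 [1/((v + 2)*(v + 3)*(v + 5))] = 2*(6*v^4 + 80*v^3 + 393*v^2 + 840*v + 661)/(v^9 + 30*v^8 + 393*v^7 + 2950*v^6 + 13983*v^5 + 43410*v^4 + 88291*v^3 + 113490*v^2 + 83700*v + 27000)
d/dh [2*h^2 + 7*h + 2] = 4*h + 7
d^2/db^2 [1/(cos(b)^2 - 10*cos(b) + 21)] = (-8*sin(b)^4 + 36*sin(b)^2 - 495*cos(b) + 15*cos(3*b) + 288)/(2*(cos(b) - 7)^3*(cos(b) - 3)^3)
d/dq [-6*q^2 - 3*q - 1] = -12*q - 3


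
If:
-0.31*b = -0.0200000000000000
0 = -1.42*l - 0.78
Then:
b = 0.06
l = -0.55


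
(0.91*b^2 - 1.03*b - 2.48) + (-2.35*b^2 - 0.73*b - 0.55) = -1.44*b^2 - 1.76*b - 3.03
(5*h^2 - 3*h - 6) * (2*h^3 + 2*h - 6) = 10*h^5 - 6*h^4 - 2*h^3 - 36*h^2 + 6*h + 36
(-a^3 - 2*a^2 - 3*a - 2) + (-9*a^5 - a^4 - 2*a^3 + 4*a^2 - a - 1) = -9*a^5 - a^4 - 3*a^3 + 2*a^2 - 4*a - 3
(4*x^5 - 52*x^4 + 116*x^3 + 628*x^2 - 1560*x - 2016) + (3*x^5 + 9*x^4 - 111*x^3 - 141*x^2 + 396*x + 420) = 7*x^5 - 43*x^4 + 5*x^3 + 487*x^2 - 1164*x - 1596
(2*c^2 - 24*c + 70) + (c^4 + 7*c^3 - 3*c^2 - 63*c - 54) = c^4 + 7*c^3 - c^2 - 87*c + 16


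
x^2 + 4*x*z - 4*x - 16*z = (x - 4)*(x + 4*z)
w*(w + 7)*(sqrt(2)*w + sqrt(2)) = sqrt(2)*w^3 + 8*sqrt(2)*w^2 + 7*sqrt(2)*w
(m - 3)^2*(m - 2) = m^3 - 8*m^2 + 21*m - 18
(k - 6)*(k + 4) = k^2 - 2*k - 24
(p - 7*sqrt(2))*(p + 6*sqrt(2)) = p^2 - sqrt(2)*p - 84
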